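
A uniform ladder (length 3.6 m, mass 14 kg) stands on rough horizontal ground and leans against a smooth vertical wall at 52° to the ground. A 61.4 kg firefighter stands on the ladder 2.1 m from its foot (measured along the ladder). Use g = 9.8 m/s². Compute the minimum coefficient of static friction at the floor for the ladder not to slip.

ΣF_y = 0: N_floor = 14×9.8 + 61.4×9.8 = 738.92 N.
Torques about the foot: N_wall · 3.6 sin 52° = 14×9.8×1.8 cos 52° + 61.4×9.8×2.1 cos 52° → N_wall = 327.83 N.
ΣF_x = 0: f_floor = N_wall = 327.83 N.
μ_min = f_floor / N_floor = 327.83 / 738.92 = 0.4437.

μ_min ≈ 0.444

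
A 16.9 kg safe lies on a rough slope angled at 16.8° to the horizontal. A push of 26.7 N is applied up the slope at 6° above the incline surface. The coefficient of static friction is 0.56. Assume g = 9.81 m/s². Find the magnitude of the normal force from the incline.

Axes along / perpendicular to the incline. W sin 16.8° = 47.92 N down-slope; W cos 16.8° = 158.7 N into the surface.
Perpendicular: N = W cos 16.8° − P sin 6° = 158.7 − 2.791 = 155.9 N.
Along incline: P cos 6° + f = W sin 16.8° (friction acts up-slope) → f = 47.92 − 26.55 = 21.36 N.
|f| = 21.36 N ≤ μN = 87.32 N, so the safe is indeed static.

N ≈ 156 N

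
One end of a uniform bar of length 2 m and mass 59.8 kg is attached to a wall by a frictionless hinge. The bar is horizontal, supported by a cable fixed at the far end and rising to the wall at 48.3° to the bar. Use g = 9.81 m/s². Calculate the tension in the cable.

T ≈ 393 N

Take torques about the hinge: T sin 48.3° · 2 = 59.8×9.81×1 = 586.64 N·m.
So T = 586.64 / (0.7466 × 2) = 392.85 N.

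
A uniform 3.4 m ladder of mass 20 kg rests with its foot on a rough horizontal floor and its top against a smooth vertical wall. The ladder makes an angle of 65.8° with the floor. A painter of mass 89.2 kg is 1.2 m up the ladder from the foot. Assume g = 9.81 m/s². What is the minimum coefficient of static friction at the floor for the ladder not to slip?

ΣF_y = 0: N_floor = 20×9.81 + 89.2×9.81 = 1071.3 N.
Torques about the foot: N_wall · 3.4 sin 65.8° = 20×9.81×1.7 cos 65.8° + 89.2×9.81×1.2 cos 65.8° → N_wall = 182.89 N.
ΣF_x = 0: f_floor = N_wall = 182.89 N.
μ_min = f_floor / N_floor = 182.89 / 1071.3 = 0.1707.

μ_min ≈ 0.171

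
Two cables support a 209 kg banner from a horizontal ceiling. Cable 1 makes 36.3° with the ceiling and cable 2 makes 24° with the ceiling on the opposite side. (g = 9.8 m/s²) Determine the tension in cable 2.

T_2 ≈ 1900 N

Weight W = 209 × 9.8 = 2048 N acts straight down.
Horizontal: T_1 cos 36.3° = T_2 cos 24°  →  T_1 = 1.134 T_2.
Vertical: T_1 sin 36.3° + T_2 sin 24° = 2048.
Substituting the horizontal relation into the vertical equation gives 1.078 T_2 = 2048, so T_2 = 1900 N.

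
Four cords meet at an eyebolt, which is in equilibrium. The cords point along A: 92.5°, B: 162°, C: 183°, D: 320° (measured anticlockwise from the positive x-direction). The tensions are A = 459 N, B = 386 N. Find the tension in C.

T_C ≈ 284 N

Resolve: ΣF_x = 459 cos 92.5° + 386 cos 162° + T_C cos 183° + T_D cos 320° = 0.
        ΣF_y = 459 sin 92.5° + 386 sin 162° + T_C sin 183° + T_D sin 320° = 0.
The known terms sum to (-387.1, 577.8) N, so -0.9986 T_C + 0.7660 T_D = 387.1 and -0.0523 T_C − 0.6428 T_D = -577.8.
Solving simultaneously: T_C = 284.2 N, T_D = 875.8 N.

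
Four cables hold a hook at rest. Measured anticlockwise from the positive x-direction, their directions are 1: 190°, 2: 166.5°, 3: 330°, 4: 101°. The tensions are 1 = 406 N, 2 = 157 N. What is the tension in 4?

Resolve: ΣF_x = 406 cos 190° + 157 cos 166.5° + T_3 cos 330° + T_4 cos 101° = 0.
        ΣF_y = 406 sin 190° + 157 sin 166.5° + T_3 sin 330° + T_4 sin 101° = 0.
The known terms sum to (-552.5, -33.85) N, so 0.8660 T_3 − 0.1908 T_4 = 552.5 and -0.5000 T_3 + 0.9816 T_4 = 33.85.
Solving simultaneously: T_3 = 727.2 N, T_4 = 404.9 N.

T_4 ≈ 405 N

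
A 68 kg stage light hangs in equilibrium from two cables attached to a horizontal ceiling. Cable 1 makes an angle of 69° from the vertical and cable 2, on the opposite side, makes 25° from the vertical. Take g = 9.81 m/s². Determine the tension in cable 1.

T_1 ≈ 283 N

Angles from the horizontal: cable 1 is 90° − 69° = 21°, cable 2 is 90° − 25° = 65°.
Weight W = 68 × 9.81 = 667.1 N acts straight down.
Horizontal: T_1 cos 21° = T_2 cos 65°  →  T_2 = 2.209 T_1.
Vertical: T_1 sin 21° + T_2 sin 65° = 667.1.
Substituting the horizontal relation into the vertical equation gives 2.36 T_1 = 667.1, so T_1 = 282.6 N.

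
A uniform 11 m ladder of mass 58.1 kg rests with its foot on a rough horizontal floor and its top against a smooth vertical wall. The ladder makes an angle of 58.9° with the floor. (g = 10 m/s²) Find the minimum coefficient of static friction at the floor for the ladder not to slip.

ΣF_y = 0: N_floor = 58.1×10 = 581 N.
Torques about the foot: N_wall · 11 sin 58.9° = 58.1×10×5.5 cos 58.9° → N_wall = 175.24 N.
ΣF_x = 0: f_floor = N_wall = 175.24 N.
μ_min = f_floor / N_floor = 175.24 / 581 = 0.3016.

μ_min ≈ 0.302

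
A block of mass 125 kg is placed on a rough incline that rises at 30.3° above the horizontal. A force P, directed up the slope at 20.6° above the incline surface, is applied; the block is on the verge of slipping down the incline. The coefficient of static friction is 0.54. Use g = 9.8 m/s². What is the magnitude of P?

On the verge of sliding down the incline, friction equals μN and acts up the slope.
Perpendicular: N + P sin 20.6° = W cos 30.3° = 1058 N.
Along incline: P cos 20.6° + μN = W sin 30.3° with W sin 30.3° = 618 N.
Solving the pair for P and N: P = 62.88 N, N = 1036 N (and f = μN = 559.2 N).

P ≈ 62.9 N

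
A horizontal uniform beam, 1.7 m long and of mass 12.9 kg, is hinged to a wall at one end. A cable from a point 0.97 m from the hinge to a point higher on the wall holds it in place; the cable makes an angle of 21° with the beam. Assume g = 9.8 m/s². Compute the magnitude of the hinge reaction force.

Take torques about the hinge: T sin 21° · 0.97 = 12.9×9.8×0.85 = 107.46 N·m.
So T = 107.46 / (0.3584 × 0.97) = 309.12 N.
ΣF_x = 0: H_x = T cos 21° = 288.59 N.
ΣF_y = 0: H_y = (12.9×9.8) − T sin 21° = 126.42 − 110.78 = 15.64 N.
|H| = √(H_x² + H_y²) = √((288.59)² + (15.64)²) = 289.02 N.

|H| ≈ 289 N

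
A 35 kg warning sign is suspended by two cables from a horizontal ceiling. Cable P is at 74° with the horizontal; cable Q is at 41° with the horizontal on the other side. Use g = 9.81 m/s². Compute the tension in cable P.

T_P ≈ 286 N

Weight W = 35 × 9.81 = 343.4 N acts straight down.
Horizontal: T_P cos 74° = T_Q cos 41°  →  T_Q = 0.3652 T_P.
Vertical: T_P sin 74° + T_Q sin 41° = 343.4.
Substituting the horizontal relation into the vertical equation gives 1.201 T_P = 343.4, so T_P = 285.9 N.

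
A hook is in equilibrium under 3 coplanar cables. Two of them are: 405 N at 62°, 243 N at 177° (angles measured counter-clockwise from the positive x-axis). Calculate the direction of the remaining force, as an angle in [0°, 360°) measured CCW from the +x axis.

Sum the known components: ΣF_x = -52.53 N, ΣF_y = 370.3 N.
For equilibrium the remaining force must supply (−ΣF_x, −ΣF_y) = (52.53, -370.3) N.
Magnitude = √((52.53)² + (-370.3)²) = 374 N; direction = atan2(-370.3, 52.53) = 278.1°.

θ ≈ 278°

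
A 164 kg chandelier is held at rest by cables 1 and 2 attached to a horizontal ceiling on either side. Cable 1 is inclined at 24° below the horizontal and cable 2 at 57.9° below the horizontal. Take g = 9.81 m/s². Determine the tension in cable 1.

T_1 ≈ 864 N

Weight W = 164 × 9.81 = 1609 N acts straight down.
Horizontal: T_1 cos 24° = T_2 cos 57.9°  →  T_2 = 1.719 T_1.
Vertical: T_1 sin 24° + T_2 sin 57.9° = 1609.
Substituting the horizontal relation into the vertical equation gives 1.863 T_1 = 1609, so T_1 = 863.6 N.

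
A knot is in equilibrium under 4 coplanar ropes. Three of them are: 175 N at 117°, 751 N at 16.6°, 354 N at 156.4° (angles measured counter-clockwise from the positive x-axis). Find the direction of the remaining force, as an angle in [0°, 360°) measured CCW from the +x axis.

θ ≈ 238°

Sum the known components: ΣF_x = 315.9 N, ΣF_y = 512.2 N.
For equilibrium the remaining force must supply (−ΣF_x, −ΣF_y) = (-315.9, -512.2) N.
Magnitude = √((-315.9)² + (-512.2)²) = 601.8 N; direction = atan2(-512.2, -315.9) = 238.3°.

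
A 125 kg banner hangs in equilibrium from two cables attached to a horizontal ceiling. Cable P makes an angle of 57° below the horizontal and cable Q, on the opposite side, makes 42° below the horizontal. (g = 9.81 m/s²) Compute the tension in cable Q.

Weight W = 125 × 9.81 = 1226 N acts straight down.
Horizontal: T_P cos 57° = T_Q cos 42°  →  T_P = 1.364 T_Q.
Vertical: T_P sin 57° + T_Q sin 42° = 1226.
Substituting the horizontal relation into the vertical equation gives 1.813 T_Q = 1226, so T_Q = 676.2 N.

T_Q ≈ 676 N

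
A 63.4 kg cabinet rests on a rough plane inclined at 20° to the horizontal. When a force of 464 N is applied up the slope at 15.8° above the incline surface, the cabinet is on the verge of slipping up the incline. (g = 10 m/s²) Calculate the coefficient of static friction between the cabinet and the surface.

μ ≈ 0.489

On the verge of sliding up the incline, friction is at its maximum μN and acts down the slope.
Perpendicular to incline: N = W cos 20° − P sin 15.8° = 595.8 − 126.3 = 469.4 N.
Along incline: P cos 15.8° − μN = W sin 20° → μ = −(W sin 20° − P cos 15.8°) / N = 0.4892.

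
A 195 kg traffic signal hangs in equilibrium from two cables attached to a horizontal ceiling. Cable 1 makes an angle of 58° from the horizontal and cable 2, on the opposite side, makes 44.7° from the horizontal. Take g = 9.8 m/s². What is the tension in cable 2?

Weight W = 195 × 9.8 = 1911 N acts straight down.
Horizontal: T_1 cos 58° = T_2 cos 44.7°  →  T_1 = 1.341 T_2.
Vertical: T_1 sin 58° + T_2 sin 44.7° = 1911.
Substituting the horizontal relation into the vertical equation gives 1.841 T_2 = 1911, so T_2 = 1038 N.

T_2 ≈ 1040 N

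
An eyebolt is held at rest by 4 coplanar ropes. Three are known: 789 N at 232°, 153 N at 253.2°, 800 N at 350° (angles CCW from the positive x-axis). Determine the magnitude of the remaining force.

F ≈ 943 N

Sum the known components: ΣF_x = 257.9 N, ΣF_y = -907.1 N.
For equilibrium the remaining force must supply (−ΣF_x, −ΣF_y) = (-257.9, 907.1) N.
Magnitude = √((-257.9)² + (907.1)²) = 943.1 N; direction = atan2(907.1, -257.9) = 105.9°.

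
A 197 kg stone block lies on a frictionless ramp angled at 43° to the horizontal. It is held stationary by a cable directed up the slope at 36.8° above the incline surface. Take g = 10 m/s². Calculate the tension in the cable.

Take axes along and perpendicular to the incline. Weight components: W sin 43° = 1344 N down-slope, W cos 43° = 1441 N into the surface.
Along incline: T cos 36.8° = W sin 43° → T = 1678 N.
Perpendicular: N = W cos 43° − T sin 36.8° = 435.7 N.

T ≈ 1680 N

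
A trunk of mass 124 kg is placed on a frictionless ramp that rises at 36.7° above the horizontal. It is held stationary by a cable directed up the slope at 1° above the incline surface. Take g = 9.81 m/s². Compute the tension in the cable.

Take axes along and perpendicular to the incline. Weight components: W sin 36.7° = 727 N down-slope, W cos 36.7° = 975.3 N into the surface.
Along incline: T cos 1° = W sin 36.7° → T = 727.1 N.
Perpendicular: N = W cos 36.7° − T sin 1° = 962.6 N.

T ≈ 727 N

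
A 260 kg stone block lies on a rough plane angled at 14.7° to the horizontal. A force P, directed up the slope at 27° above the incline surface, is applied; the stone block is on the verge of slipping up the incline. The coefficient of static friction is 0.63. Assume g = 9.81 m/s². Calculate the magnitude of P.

On the verge of sliding up the incline, friction equals μN and acts down the slope.
Perpendicular: N + P sin 27° = W cos 14.7° = 2467 N.
Along incline: P cos 27° = W sin 14.7° + μN  with W sin 14.7° = 647.2 N.
Solving the pair for P and N: P = 1870 N, N = 1618 N (and f = μN = 1019 N).

P ≈ 1870 N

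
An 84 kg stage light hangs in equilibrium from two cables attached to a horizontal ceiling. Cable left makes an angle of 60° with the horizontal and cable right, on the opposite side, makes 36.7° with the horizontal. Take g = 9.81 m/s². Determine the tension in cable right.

Weight W = 84 × 9.81 = 824 N acts straight down.
Horizontal: T_left cos 60° = T_right cos 36.7°  →  T_left = 1.604 T_right.
Vertical: T_left sin 60° + T_right sin 36.7° = 824.
Substituting the horizontal relation into the vertical equation gives 1.986 T_right = 824, so T_right = 414.9 N.

T_right ≈ 415 N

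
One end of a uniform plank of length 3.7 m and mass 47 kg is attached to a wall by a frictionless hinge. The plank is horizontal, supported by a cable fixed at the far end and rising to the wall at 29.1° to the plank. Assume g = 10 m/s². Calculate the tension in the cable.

T ≈ 483 N

Take torques about the hinge: T sin 29.1° · 3.7 = 47×10×1.85 = 869.5 N·m.
So T = 869.5 / (0.4863 × 3.7) = 483.21 N.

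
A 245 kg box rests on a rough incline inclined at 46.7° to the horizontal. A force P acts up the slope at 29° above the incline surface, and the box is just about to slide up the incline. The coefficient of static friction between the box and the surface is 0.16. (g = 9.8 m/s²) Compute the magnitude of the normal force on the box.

N ≈ 623 N

On the verge of sliding up the incline, friction equals μN and acts down the slope.
Perpendicular: N + P sin 29° = W cos 46.7° = 1647 N.
Along incline: P cos 29° = W sin 46.7° + μN  with W sin 46.7° = 1747 N.
Solving the pair for P and N: P = 2112 N, N = 622.8 N (and f = μN = 99.65 N).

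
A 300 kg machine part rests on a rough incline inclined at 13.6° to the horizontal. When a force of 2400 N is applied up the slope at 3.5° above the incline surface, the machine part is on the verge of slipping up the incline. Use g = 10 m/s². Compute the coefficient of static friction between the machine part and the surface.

On the verge of sliding up the incline, friction is at its maximum μN and acts down the slope.
Perpendicular to incline: N = W cos 13.6° − P sin 3.5° = 2916 − 146.5 = 2769 N.
Along incline: P cos 3.5° − μN = W sin 13.6° → μ = −(W sin 13.6° − P cos 3.5°) / N = 0.6103.

μ ≈ 0.610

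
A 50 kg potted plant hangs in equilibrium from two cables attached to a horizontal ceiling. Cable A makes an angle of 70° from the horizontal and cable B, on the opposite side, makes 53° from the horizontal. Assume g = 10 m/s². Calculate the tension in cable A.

Weight W = 50 × 10 = 500 N acts straight down.
Horizontal: T_A cos 70° = T_B cos 53°  →  T_B = 0.5683 T_A.
Vertical: T_A sin 70° + T_B sin 53° = 500.
Substituting the horizontal relation into the vertical equation gives 1.394 T_A = 500, so T_A = 358.8 N.

T_A ≈ 359 N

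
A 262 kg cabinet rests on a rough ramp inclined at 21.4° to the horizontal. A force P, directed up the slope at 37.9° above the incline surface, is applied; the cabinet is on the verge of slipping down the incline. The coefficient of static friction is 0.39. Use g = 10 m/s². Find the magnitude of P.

P ≈ 8.42 N

On the verge of sliding down the incline, friction equals μN and acts up the slope.
Perpendicular: N + P sin 37.9° = W cos 21.4° = 2439 N.
Along incline: P cos 37.9° + μN = W sin 21.4° with W sin 21.4° = 956 N.
Solving the pair for P and N: P = 8.415 N, N = 2434 N (and f = μN = 949.3 N).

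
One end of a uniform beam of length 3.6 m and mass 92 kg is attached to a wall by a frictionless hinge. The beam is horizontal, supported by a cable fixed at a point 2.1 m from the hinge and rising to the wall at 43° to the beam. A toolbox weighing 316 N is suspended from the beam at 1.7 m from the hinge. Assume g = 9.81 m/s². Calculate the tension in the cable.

T ≈ 1510 N

Take torques about the hinge: T sin 43° · 2.1 = 92×9.81×1.8 + 316×1.7 = 2161.7 N·m.
So T = 2161.7 / (0.6820 × 2.1) = 1509.4 N.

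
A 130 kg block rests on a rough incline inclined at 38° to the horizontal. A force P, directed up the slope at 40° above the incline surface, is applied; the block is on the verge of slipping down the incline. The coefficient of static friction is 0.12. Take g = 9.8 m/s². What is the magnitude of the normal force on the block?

N ≈ 384 N

On the verge of sliding down the incline, friction equals μN and acts up the slope.
Perpendicular: N + P sin 40° = W cos 38° = 1004 N.
Along incline: P cos 40° + μN = W sin 38° with W sin 38° = 784.4 N.
Solving the pair for P and N: P = 963.7 N, N = 384.5 N (and f = μN = 46.14 N).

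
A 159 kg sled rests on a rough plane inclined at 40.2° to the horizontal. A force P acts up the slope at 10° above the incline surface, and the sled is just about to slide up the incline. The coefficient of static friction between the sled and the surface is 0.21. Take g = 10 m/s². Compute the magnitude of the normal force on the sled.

N ≈ 997 N

On the verge of sliding up the incline, friction equals μN and acts down the slope.
Perpendicular: N + P sin 10° = W cos 40.2° = 1214 N.
Along incline: P cos 10° = W sin 40.2° + μN  with W sin 40.2° = 1026 N.
Solving the pair for P and N: P = 1255 N, N = 996.6 N (and f = μN = 209.3 N).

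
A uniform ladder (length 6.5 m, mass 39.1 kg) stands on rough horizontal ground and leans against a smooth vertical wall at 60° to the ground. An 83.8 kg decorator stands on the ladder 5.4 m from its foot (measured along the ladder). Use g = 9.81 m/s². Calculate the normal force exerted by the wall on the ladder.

N_wall ≈ 505 N

Torques about the foot: N_wall · 6.5 sin 60° = 39.1×9.81×3.25 cos 60° + 83.8×9.81×5.4 cos 60° → N_wall = 505.03 N.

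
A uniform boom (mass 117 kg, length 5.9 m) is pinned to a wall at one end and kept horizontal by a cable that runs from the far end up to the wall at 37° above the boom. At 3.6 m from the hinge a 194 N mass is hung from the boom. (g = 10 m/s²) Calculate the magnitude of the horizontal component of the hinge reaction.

H_x ≈ 933 N

Take torques about the hinge: T sin 37° · 5.9 = 117×10×2.95 + 194×3.6 = 4149.9 N·m.
So T = 4149.9 / (0.6018 × 5.9) = 1168.8 N.
ΣF_x = 0: H_x = T cos 37° = 933.41 N.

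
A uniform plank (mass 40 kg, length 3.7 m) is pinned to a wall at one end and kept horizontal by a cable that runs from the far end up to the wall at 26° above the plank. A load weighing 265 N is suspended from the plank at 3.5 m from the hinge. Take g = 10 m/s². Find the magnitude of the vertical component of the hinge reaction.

Take torques about the hinge: T sin 26° · 3.7 = 40×10×1.85 + 265×3.5 = 1667.5 N·m.
So T = 1667.5 / (0.4384 × 3.7) = 1028.1 N.
ΣF_y = 0: H_y = (40×10 + 265) − T sin 26° = 665 − 450.68 = 214.32 N.

|H_y| ≈ 214 N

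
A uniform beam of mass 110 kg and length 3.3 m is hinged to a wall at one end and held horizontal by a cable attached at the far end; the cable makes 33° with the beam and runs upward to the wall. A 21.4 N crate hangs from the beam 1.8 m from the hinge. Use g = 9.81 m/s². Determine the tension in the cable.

Take torques about the hinge: T sin 33° · 3.3 = 110×9.81×1.65 + 21.4×1.8 = 1819 N·m.
So T = 1819 / (0.5446 × 3.3) = 1012.1 N.

T ≈ 1010 N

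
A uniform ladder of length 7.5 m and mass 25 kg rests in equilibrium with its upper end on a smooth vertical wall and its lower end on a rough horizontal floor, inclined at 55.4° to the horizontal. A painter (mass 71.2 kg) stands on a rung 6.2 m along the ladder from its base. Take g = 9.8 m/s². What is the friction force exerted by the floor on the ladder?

f ≈ 482 N

Torques about the foot: N_wall · 7.5 sin 55.4° = 25×9.8×3.75 cos 55.4° + 71.2×9.8×6.2 cos 55.4° → N_wall = 482.43 N.
ΣF_x = 0: f_floor = N_wall = 482.43 N.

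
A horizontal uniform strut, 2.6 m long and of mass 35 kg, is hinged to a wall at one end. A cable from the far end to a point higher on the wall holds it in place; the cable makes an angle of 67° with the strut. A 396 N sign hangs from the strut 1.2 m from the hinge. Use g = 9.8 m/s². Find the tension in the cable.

Take torques about the hinge: T sin 67° · 2.6 = 35×9.8×1.3 + 396×1.2 = 921.1 N·m.
So T = 921.1 / (0.9205 × 2.6) = 384.86 N.

T ≈ 385 N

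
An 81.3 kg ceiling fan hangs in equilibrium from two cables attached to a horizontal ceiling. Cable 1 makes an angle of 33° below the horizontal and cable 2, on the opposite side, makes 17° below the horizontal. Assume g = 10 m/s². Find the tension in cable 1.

Weight W = 81.3 × 10 = 813 N acts straight down.
Horizontal: T_1 cos 33° = T_2 cos 17°  →  T_2 = 0.877 T_1.
Vertical: T_1 sin 33° + T_2 sin 17° = 813.
Substituting the horizontal relation into the vertical equation gives 0.801 T_1 = 813, so T_1 = 1015 N.

T_1 ≈ 1010 N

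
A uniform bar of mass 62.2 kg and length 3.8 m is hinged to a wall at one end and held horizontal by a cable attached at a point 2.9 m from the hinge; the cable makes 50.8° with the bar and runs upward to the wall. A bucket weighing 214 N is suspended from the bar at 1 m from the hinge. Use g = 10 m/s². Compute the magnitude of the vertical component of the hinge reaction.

Take torques about the hinge: T sin 50.8° · 2.9 = 62.2×10×1.9 + 214×1 = 1395.8 N·m.
So T = 1395.8 / (0.7749 × 2.9) = 621.09 N.
ΣF_y = 0: H_y = (62.2×10 + 214) − T sin 50.8° = 836 − 481.31 = 354.69 N.

|H_y| ≈ 355 N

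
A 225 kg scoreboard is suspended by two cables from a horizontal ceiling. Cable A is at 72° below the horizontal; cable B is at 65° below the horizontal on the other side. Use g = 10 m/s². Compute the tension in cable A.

T_A ≈ 1390 N

Weight W = 225 × 10 = 2250 N acts straight down.
Horizontal: T_A cos 72° = T_B cos 65°  →  T_B = 0.7312 T_A.
Vertical: T_A sin 72° + T_B sin 65° = 2250.
Substituting the horizontal relation into the vertical equation gives 1.614 T_A = 2250, so T_A = 1394 N.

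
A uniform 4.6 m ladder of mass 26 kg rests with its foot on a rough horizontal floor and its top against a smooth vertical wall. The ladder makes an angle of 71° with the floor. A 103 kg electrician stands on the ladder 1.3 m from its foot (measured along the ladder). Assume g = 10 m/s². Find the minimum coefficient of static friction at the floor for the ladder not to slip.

μ_min ≈ 0.112

ΣF_y = 0: N_floor = 26×10 + 103×10 = 1290 N.
Torques about the foot: N_wall · 4.6 sin 71° = 26×10×2.3 cos 71° + 103×10×1.3 cos 71° → N_wall = 144.99 N.
ΣF_x = 0: f_floor = N_wall = 144.99 N.
μ_min = f_floor / N_floor = 144.99 / 1290 = 0.1124.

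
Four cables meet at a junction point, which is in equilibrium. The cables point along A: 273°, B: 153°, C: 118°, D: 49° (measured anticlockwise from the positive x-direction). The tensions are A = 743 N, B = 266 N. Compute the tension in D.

Resolve: ΣF_x = 743 cos 273° + 266 cos 153° + T_C cos 118° + T_D cos 49° = 0.
        ΣF_y = 743 sin 273° + 266 sin 153° + T_C sin 118° + T_D sin 49° = 0.
The known terms sum to (-198.1, -621.2) N, so -0.4695 T_C + 0.6561 T_D = 198.1 and 0.8829 T_C + 0.7547 T_D = 621.2.
Solving simultaneously: T_C = 276.4 N, T_D = 499.8 N.

T_D ≈ 500 N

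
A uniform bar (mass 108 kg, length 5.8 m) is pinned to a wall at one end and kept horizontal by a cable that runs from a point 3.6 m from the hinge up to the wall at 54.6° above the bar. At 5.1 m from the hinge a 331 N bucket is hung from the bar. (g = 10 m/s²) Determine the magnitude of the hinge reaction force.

Take torques about the hinge: T sin 54.6° · 3.6 = 108×10×2.9 + 331×5.1 = 4820.1 N·m.
So T = 4820.1 / (0.8151 × 3.6) = 1642.6 N.
ΣF_x = 0: H_x = T cos 54.6° = 951.52 N.
ΣF_y = 0: H_y = (108×10 + 331) − T sin 54.6° = 1411 − 1338.9 = 72.083 N.
|H| = √(H_x² + H_y²) = √((951.52)² + (72.083)²) = 954.25 N.

|H| ≈ 954 N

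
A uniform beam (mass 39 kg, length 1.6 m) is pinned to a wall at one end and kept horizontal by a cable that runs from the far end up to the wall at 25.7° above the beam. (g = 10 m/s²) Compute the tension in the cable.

Take torques about the hinge: T sin 25.7° · 1.6 = 39×10×0.8 = 312 N·m.
So T = 312 / (0.4337 × 1.6) = 449.66 N.

T ≈ 450 N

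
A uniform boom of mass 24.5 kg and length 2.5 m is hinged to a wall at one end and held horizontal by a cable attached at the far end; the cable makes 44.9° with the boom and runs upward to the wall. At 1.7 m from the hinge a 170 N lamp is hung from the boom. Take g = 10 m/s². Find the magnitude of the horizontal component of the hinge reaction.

H_x ≈ 239 N

Take torques about the hinge: T sin 44.9° · 2.5 = 24.5×10×1.25 + 170×1.7 = 595.25 N·m.
So T = 595.25 / (0.7059 × 2.5) = 337.31 N.
ΣF_x = 0: H_x = T cos 44.9° = 238.93 N.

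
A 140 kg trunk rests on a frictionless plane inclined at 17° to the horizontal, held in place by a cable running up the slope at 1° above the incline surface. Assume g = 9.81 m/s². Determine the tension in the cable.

T ≈ 402 N

Take axes along and perpendicular to the incline. Weight components: W sin 17° = 401.5 N down-slope, W cos 17° = 1313 N into the surface.
Along incline: T cos 1° = W sin 17° → T = 401.6 N.
Perpendicular: N = W cos 17° − T sin 1° = 1306 N.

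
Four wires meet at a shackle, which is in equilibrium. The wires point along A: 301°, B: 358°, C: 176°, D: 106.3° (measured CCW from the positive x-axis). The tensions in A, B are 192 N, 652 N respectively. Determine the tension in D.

Resolve: ΣF_x = 192 cos 301° + 652 cos 358° + T_C cos 176° + T_D cos 106.3° = 0.
        ΣF_y = 192 sin 301° + 652 sin 358° + T_C sin 176° + T_D sin 106.3° = 0.
The known terms sum to (750.5, -187.3) N, so -0.9976 T_C − 0.2807 T_D = -750.5 and 0.0698 T_C + 0.9598 T_D = 187.3.
Solving simultaneously: T_C = 712 N, T_D = 143.4 N.

T_D ≈ 143 N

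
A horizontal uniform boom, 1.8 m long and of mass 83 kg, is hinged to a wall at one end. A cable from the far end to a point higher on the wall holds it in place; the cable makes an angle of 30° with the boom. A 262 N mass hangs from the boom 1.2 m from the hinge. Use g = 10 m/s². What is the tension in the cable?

T ≈ 1180 N

Take torques about the hinge: T sin 30° · 1.8 = 83×10×0.9 + 262×1.2 = 1061.4 N·m.
So T = 1061.4 / (0.5000 × 1.8) = 1179.3 N.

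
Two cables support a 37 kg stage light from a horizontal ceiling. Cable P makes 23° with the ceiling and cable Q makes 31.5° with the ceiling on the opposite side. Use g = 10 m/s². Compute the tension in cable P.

Weight W = 37 × 10 = 370 N acts straight down.
Horizontal: T_P cos 23° = T_Q cos 31.5°  →  T_Q = 1.08 T_P.
Vertical: T_P sin 23° + T_Q sin 31.5° = 370.
Substituting the horizontal relation into the vertical equation gives 0.9548 T_P = 370, so T_P = 387.5 N.

T_P ≈ 388 N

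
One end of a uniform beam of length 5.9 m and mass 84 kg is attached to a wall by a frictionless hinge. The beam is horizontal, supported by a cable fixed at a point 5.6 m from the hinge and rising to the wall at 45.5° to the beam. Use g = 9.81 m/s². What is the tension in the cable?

T ≈ 609 N

Take torques about the hinge: T sin 45.5° · 5.6 = 84×9.81×2.95 = 2430.9 N·m.
So T = 2430.9 / (0.7133 × 5.6) = 608.61 N.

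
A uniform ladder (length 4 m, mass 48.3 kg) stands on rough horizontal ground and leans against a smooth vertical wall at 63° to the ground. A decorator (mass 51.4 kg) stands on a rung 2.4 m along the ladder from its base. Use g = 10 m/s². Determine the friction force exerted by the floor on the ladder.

Torques about the foot: N_wall · 4 sin 63° = 48.3×10×2 cos 63° + 51.4×10×2.4 cos 63° → N_wall = 280.19 N.
ΣF_x = 0: f_floor = N_wall = 280.19 N.

f ≈ 280 N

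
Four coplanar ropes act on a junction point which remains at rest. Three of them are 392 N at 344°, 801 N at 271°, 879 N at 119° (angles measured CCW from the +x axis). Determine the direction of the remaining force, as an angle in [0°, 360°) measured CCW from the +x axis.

θ ≈ 75.8°

Sum the known components: ΣF_x = -35.35 N, ΣF_y = -140.1 N.
For equilibrium the remaining force must supply (−ΣF_x, −ΣF_y) = (35.35, 140.1) N.
Magnitude = √((35.35)² + (140.1)²) = 144.5 N; direction = atan2(140.1, 35.35) = 75.8°.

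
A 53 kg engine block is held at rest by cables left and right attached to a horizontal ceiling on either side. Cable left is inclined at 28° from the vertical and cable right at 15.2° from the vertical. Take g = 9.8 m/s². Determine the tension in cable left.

Angles from the horizontal: cable left is 90° − 28° = 62°, cable right is 90° − 15.2° = 74.8°.
Weight W = 53 × 9.8 = 519.4 N acts straight down.
Horizontal: T_left cos 62° = T_right cos 74.8°  →  T_right = 1.791 T_left.
Vertical: T_left sin 62° + T_right sin 74.8° = 519.4.
Substituting the horizontal relation into the vertical equation gives 2.611 T_left = 519.4, so T_left = 198.9 N.

T_left ≈ 199 N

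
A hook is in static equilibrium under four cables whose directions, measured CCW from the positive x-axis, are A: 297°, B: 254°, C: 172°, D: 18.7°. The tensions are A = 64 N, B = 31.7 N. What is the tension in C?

Resolve: ΣF_x = 64 cos 297° + 31.7 cos 254° + T_C cos 172° + T_D cos 18.7° = 0.
        ΣF_y = 64 sin 297° + 31.7 sin 254° + T_C sin 172° + T_D sin 18.7° = 0.
The known terms sum to (20.32, -87.5) N, so -0.9903 T_C + 0.9472 T_D = -20.32 and 0.1392 T_C + 0.3206 T_D = 87.5.
Solving simultaneously: T_C = 198.9 N, T_D = 186.5 N.

T_C ≈ 199 N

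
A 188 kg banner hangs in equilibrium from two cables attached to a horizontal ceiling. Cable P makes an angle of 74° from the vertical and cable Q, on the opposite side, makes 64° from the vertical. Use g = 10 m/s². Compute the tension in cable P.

T_P ≈ 2530 N

Angles from the horizontal: cable P is 90° − 74° = 16°, cable Q is 90° − 64° = 26°.
Weight W = 188 × 10 = 1880 N acts straight down.
Horizontal: T_P cos 16° = T_Q cos 26°  →  T_Q = 1.07 T_P.
Vertical: T_P sin 16° + T_Q sin 26° = 1880.
Substituting the horizontal relation into the vertical equation gives 0.7445 T_P = 1880, so T_P = 2525 N.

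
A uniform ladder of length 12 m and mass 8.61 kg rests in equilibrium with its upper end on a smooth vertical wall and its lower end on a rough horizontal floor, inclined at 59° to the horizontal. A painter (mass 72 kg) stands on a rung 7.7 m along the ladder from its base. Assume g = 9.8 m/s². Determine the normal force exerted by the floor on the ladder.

ΣF_y = 0: N_floor = 8.61×9.8 + 72×9.8 = 789.98 N.

N_floor ≈ 790 N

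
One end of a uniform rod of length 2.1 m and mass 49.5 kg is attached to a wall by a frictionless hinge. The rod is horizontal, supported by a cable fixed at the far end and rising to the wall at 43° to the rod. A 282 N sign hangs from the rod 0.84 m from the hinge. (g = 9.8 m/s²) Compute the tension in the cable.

Take torques about the hinge: T sin 43° · 2.1 = 49.5×9.8×1.05 + 282×0.84 = 746.24 N·m.
So T = 746.24 / (0.6820 × 2.1) = 521.04 N.

T ≈ 521 N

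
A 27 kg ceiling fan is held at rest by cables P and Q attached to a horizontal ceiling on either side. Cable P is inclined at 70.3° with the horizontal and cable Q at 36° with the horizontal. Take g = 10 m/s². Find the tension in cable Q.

Weight W = 27 × 10 = 270 N acts straight down.
Horizontal: T_P cos 70.3° = T_Q cos 36°  →  T_P = 2.4 T_Q.
Vertical: T_P sin 70.3° + T_Q sin 36° = 270.
Substituting the horizontal relation into the vertical equation gives 2.847 T_Q = 270, so T_Q = 94.83 N.

T_Q ≈ 94.8 N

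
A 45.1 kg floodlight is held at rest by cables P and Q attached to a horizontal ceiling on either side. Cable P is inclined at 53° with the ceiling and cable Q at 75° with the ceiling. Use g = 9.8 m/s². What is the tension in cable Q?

T_Q ≈ 338 N

Weight W = 45.1 × 9.8 = 442 N acts straight down.
Horizontal: T_P cos 53° = T_Q cos 75°  →  T_P = 0.4301 T_Q.
Vertical: T_P sin 53° + T_Q sin 75° = 442.
Substituting the horizontal relation into the vertical equation gives 1.309 T_Q = 442, so T_Q = 337.5 N.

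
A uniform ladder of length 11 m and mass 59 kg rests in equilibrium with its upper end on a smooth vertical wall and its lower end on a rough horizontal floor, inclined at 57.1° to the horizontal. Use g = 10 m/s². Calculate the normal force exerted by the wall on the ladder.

N_wall ≈ 191 N

Torques about the foot: N_wall · 11 sin 57.1° = 59×10×5.5 cos 57.1° → N_wall = 190.84 N.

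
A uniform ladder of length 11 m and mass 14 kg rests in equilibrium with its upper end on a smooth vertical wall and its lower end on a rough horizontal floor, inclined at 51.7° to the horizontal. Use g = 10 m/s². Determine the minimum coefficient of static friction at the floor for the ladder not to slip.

μ_min ≈ 0.395

ΣF_y = 0: N_floor = 14×10 = 140 N.
Torques about the foot: N_wall · 11 sin 51.7° = 14×10×5.5 cos 51.7° → N_wall = 55.283 N.
ΣF_x = 0: f_floor = N_wall = 55.283 N.
μ_min = f_floor / N_floor = 55.283 / 140 = 0.3949.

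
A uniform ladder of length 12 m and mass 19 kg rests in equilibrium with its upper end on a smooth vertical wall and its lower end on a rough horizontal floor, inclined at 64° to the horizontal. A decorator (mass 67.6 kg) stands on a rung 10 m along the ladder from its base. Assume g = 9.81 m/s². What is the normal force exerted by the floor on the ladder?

N_floor ≈ 850 N

ΣF_y = 0: N_floor = 19×9.81 + 67.6×9.81 = 849.55 N.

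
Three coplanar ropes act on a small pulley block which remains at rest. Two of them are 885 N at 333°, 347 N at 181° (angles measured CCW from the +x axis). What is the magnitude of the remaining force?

Sum the known components: ΣF_x = 441.6 N, ΣF_y = -407.8 N.
For equilibrium the remaining force must supply (−ΣF_x, −ΣF_y) = (-441.6, 407.8) N.
Magnitude = √((-441.6)² + (407.8)²) = 601.1 N; direction = atan2(407.8, -441.6) = 137.3°.

F ≈ 601 N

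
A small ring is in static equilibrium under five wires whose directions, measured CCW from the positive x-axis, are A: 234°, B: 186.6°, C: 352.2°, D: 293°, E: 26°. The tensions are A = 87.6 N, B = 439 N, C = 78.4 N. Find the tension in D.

Resolve: ΣF_x = 87.6 cos 234° + 439 cos 186.6° + 78.4 cos 352.2° + T_D cos 293° + T_E cos 26° = 0.
        ΣF_y = 87.6 sin 234° + 439 sin 186.6° + 78.4 sin 352.2° + T_D sin 293° + T_E sin 26° = 0.
The known terms sum to (-409.9, -132) N, so 0.3907 T_D + 0.8988 T_E = 409.9 and -0.9205 T_D + 0.4384 T_E = 132.
Solving simultaneously: T_D = 61.16 N, T_E = 429.5 N.

T_D ≈ 61.2 N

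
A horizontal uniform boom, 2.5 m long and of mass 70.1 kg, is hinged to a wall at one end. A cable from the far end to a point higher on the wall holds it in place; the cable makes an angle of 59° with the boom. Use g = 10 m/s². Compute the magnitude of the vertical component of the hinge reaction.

|H_y| ≈ 350 N

Take torques about the hinge: T sin 59° · 2.5 = 70.1×10×1.25 = 876.25 N·m.
So T = 876.25 / (0.8572 × 2.5) = 408.91 N.
ΣF_y = 0: H_y = (70.1×10) − T sin 59° = 701 − 350.5 = 350.5 N.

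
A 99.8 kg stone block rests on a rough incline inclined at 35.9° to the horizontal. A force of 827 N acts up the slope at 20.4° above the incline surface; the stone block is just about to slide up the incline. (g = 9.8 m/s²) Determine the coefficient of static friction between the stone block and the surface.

μ ≈ 0.400

On the verge of sliding up the incline, friction is at its maximum μN and acts down the slope.
Perpendicular to incline: N = W cos 35.9° − P sin 20.4° = 792.3 − 288.3 = 504 N.
Along incline: P cos 20.4° − μN = W sin 35.9° → μ = −(W sin 35.9° − P cos 20.4°) / N = 0.4001.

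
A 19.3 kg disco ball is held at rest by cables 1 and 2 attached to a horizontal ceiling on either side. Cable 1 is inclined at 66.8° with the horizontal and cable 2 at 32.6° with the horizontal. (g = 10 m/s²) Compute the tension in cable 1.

T_1 ≈ 165 N

Weight W = 19.3 × 10 = 193 N acts straight down.
Horizontal: T_1 cos 66.8° = T_2 cos 32.6°  →  T_2 = 0.4676 T_1.
Vertical: T_1 sin 66.8° + T_2 sin 32.6° = 193.
Substituting the horizontal relation into the vertical equation gives 1.171 T_1 = 193, so T_1 = 164.8 N.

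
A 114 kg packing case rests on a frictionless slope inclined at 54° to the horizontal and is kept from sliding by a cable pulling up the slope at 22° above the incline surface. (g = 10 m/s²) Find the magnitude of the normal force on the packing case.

N ≈ 297 N

Take axes along and perpendicular to the incline. Weight components: W sin 54° = 922.3 N down-slope, W cos 54° = 670.1 N into the surface.
Along incline: T cos 22° = W sin 54° → T = 994.7 N.
Perpendicular: N = W cos 54° − T sin 22° = 297.5 N.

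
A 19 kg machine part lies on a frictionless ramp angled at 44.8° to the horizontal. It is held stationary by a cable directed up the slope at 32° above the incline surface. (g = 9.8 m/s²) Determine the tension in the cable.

T ≈ 155 N

Take axes along and perpendicular to the incline. Weight components: W sin 44.8° = 131.2 N down-slope, W cos 44.8° = 132.1 N into the surface.
Along incline: T cos 32° = W sin 44.8° → T = 154.7 N.
Perpendicular: N = W cos 44.8° − T sin 32° = 50.14 N.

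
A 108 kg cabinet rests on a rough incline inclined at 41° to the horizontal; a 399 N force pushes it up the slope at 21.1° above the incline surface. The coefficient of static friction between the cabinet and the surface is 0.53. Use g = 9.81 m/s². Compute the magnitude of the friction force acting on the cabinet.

Axes along / perpendicular to the incline. W sin 41° = 695.1 N down-slope; W cos 41° = 799.6 N into the surface.
Perpendicular: N = W cos 41° − P sin 21.1° = 799.6 − 143.6 = 656 N.
Along incline: P cos 21.1° + f = W sin 41° (friction acts up-slope) → f = 695.1 − 372.2 = 322.8 N.
|f| = 322.8 N ≤ μN = 347.7 N, so the cabinet is indeed static.

f ≈ 323 N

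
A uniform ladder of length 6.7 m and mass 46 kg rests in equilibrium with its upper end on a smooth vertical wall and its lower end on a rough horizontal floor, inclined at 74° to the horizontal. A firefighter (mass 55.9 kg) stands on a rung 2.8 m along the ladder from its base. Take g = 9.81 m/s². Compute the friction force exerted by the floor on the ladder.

Torques about the foot: N_wall · 6.7 sin 74° = 46×9.81×3.35 cos 74° + 55.9×9.81×2.8 cos 74° → N_wall = 130.41 N.
ΣF_x = 0: f_floor = N_wall = 130.41 N.

f ≈ 130 N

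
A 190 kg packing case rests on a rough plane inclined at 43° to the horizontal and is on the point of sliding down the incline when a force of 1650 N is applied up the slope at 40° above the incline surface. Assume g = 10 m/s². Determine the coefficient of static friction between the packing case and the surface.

On the verge of sliding down the incline, friction is at its maximum μN and acts up the slope.
Perpendicular to incline: N = W cos 43° − P sin 40° = 1390 − 1061 = 329 N.
Along incline: P cos 40° + μN = W sin 43° → μ = (W sin 43° − P cos 40°) / N = 0.09674.

μ ≈ 0.0967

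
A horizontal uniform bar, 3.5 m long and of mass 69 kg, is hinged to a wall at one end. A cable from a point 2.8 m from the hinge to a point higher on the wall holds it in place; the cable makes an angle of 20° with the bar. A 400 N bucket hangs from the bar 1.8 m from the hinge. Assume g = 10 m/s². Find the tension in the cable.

Take torques about the hinge: T sin 20° · 2.8 = 69×10×1.75 + 400×1.8 = 1927.5 N·m.
So T = 1927.5 / (0.3420 × 2.8) = 2012.7 N.

T ≈ 2010 N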